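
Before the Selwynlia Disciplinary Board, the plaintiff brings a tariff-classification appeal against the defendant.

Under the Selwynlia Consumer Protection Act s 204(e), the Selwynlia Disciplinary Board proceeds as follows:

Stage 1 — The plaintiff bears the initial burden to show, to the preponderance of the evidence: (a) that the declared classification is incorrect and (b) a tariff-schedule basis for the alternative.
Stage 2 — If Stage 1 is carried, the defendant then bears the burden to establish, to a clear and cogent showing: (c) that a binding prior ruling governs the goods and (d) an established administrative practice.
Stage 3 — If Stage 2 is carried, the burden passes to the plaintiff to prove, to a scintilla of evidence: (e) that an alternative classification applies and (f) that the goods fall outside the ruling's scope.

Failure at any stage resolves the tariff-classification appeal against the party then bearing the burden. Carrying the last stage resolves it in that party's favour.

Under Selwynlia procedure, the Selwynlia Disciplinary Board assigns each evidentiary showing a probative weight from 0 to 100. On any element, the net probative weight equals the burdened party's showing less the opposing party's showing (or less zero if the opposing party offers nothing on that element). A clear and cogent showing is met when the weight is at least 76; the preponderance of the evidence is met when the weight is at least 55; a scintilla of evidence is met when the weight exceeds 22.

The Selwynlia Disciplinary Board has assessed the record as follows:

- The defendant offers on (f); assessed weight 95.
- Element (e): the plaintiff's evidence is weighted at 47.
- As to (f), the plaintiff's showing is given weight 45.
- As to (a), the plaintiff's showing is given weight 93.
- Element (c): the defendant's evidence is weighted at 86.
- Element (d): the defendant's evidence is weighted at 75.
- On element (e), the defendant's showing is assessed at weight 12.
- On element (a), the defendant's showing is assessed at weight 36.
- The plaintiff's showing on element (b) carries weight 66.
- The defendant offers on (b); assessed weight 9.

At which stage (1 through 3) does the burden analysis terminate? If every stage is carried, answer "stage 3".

At Stage 1 the plaintiff must meet the preponderance of the evidence (weight is at least 55): on (a) the weight is 93 less the opposing 36 gives net 57, which does reach 55, so (a) meets the standard; on (b) the weight is 66 less the opposing 9 gives net 57, which does reach 55, so (b) meets the standard.
  Stage 1 is satisfied; the onus moves to the defendant.
At Stage 2 the defendant must meet a clear and cogent showing (weight is at least 76): on (c) the weight is 86, ≥ 76, so (c) meets the standard; on (d) the weight is 75, which does not reach 76, so (d) does not meet the standard.
  Not every element is met, so the defendant fails to carry Stage 2.
The analysis ends at Stage 2; the plaintiff prevails.

stage 2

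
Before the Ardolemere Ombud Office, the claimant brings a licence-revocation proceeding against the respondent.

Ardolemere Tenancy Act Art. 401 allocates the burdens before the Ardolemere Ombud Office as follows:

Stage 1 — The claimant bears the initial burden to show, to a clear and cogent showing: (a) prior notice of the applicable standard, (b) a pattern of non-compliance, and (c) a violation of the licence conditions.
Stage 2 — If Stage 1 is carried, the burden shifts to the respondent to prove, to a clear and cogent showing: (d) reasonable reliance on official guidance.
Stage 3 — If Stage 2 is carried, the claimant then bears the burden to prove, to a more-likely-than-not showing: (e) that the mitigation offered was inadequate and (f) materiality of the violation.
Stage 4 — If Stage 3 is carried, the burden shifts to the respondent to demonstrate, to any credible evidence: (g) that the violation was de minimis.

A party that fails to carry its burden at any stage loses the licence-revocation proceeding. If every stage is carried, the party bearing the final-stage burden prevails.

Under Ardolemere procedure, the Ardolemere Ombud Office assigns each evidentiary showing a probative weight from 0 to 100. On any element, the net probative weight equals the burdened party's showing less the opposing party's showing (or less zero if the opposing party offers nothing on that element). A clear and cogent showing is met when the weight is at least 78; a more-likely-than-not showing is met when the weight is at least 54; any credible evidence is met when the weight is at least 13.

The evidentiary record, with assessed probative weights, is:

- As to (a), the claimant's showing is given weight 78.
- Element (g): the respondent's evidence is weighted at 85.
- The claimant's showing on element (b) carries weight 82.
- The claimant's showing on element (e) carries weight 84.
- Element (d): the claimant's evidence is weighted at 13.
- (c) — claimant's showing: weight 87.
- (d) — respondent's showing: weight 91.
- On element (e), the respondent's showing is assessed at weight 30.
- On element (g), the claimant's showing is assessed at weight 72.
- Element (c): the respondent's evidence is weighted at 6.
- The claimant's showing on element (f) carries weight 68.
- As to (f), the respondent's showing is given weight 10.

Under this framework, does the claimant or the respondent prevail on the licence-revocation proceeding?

respondent

At Stage 1 the claimant must meet a clear and cogent showing (weight is at least 78): on (a) the weight is 78, ≥ 78, so (a) meets the standard; on (b) the weight is 82, which does reach 78, so (b) meets the standard; on (c) the weight is 87 less the opposing 6 gives net 81, which does reach 78, so (c) meets the standard.
  Stage 1 is satisfied; the onus moves to the respondent.
At Stage 2 the respondent must meet a clear and cogent showing (weight is at least 78): on (d) the weight is 91 less the opposing 13 gives net 78, which does reach 78, so (d) meets the standard.
  The respondent carries Stage 2; the claimant now bears the burden.
At Stage 3 the claimant must meet a more-likely-than-not showing (weight is at least 54): on (e) the weight is 84 less the opposing 30 gives net 54, ≥ 54, so (e) meets the standard; on (f) the weight is 68 less the opposing 10 gives net 58, ≥ 54, so (f) meets the standard.
  Stage 3 is satisfied; the onus moves to the respondent.
At Stage 4 the respondent must meet any credible evidence (weight is at least 13): on (g) the weight is 85 less the opposing 72 gives net 13, ≥ 13, so (g) meets the standard.
  Stage 4 carried; the final stage is satisfied.
Every stage carried; the respondent prevails.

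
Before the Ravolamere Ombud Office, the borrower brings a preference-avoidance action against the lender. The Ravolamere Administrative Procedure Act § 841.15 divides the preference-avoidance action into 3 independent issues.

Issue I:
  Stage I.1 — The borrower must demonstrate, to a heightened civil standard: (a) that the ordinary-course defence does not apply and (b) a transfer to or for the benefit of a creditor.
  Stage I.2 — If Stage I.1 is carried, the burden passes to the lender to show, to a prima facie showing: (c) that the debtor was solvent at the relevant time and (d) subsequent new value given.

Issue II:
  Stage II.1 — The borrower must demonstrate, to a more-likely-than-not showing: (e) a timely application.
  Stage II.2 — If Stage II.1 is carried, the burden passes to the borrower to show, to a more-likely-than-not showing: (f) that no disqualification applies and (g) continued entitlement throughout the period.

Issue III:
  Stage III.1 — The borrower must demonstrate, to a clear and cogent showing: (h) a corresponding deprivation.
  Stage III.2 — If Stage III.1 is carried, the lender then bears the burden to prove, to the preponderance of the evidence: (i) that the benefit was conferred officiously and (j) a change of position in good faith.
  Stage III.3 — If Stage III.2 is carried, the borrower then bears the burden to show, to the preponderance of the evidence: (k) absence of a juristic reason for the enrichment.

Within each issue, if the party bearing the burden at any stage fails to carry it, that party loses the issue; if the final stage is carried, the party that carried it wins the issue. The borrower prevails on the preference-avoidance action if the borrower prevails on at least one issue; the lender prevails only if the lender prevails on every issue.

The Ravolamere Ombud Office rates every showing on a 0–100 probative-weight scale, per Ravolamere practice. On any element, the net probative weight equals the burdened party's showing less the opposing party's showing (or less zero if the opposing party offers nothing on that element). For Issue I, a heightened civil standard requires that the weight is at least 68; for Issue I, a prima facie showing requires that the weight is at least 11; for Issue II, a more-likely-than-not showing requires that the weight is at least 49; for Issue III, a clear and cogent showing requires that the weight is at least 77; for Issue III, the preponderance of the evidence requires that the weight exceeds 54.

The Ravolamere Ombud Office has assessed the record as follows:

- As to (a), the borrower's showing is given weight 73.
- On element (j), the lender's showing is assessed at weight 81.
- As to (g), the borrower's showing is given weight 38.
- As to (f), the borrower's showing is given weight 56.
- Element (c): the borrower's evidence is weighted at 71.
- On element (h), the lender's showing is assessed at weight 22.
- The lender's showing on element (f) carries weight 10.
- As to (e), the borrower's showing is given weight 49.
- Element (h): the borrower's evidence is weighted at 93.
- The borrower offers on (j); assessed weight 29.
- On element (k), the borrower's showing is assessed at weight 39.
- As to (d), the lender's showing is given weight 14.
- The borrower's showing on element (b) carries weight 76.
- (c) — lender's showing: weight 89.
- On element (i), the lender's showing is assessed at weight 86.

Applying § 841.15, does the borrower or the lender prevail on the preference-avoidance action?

lender

— Issue I —
Stage I.1 — burden on borrower; standard: a heightened civil standard (weight is at least 68).
    (a): 73 ≥ 68 [met]
    (b): 76 ≥ 68 [met]
  Stage I.1 is satisfied; the onus moves to the lender.
Stage I.2 — burden on lender; standard: a prima facie showing (weight is at least 11).
    (c): 89 − 71 = 18 ≥ 11 [met]
    (d): 14 ≥ 11 [met]
  The lender carries the last stage.
With every stage satisfied, the lender prevails on this issue.
— Issue II —
Stage II.1 (borrower, a more-likely-than-not showing, weight is at least 49): (e) 49 ≥ 49 — meets.
  Stage II.1 is satisfied; the borrower continues to bear the burden.
Stage II.2 (borrower, a more-likely-than-not showing, weight is at least 49): (f) net 56−10=46 < 49 — fails; (g) 38 < 49 — fails.
  Not every element is met, so the borrower fails to carry Stage II.2.
The analysis ends at Stage II.2; the lender prevails on this issue.
— Issue III —
At Stage III.1 the borrower must meet a clear and cogent showing (weight is at least 77): on (h) the weight is 93 less the opposing 22 gives net 71, < 77, so (h) does not meet the standard.
  Not every element is met, so the borrower fails to carry Stage III.1.
So the lender prevails on this issue.
Per-issue: Issue I → lender; Issue II → lender; Issue III → lender. The borrower must prevail on at least one issue; overall, the lender prevails.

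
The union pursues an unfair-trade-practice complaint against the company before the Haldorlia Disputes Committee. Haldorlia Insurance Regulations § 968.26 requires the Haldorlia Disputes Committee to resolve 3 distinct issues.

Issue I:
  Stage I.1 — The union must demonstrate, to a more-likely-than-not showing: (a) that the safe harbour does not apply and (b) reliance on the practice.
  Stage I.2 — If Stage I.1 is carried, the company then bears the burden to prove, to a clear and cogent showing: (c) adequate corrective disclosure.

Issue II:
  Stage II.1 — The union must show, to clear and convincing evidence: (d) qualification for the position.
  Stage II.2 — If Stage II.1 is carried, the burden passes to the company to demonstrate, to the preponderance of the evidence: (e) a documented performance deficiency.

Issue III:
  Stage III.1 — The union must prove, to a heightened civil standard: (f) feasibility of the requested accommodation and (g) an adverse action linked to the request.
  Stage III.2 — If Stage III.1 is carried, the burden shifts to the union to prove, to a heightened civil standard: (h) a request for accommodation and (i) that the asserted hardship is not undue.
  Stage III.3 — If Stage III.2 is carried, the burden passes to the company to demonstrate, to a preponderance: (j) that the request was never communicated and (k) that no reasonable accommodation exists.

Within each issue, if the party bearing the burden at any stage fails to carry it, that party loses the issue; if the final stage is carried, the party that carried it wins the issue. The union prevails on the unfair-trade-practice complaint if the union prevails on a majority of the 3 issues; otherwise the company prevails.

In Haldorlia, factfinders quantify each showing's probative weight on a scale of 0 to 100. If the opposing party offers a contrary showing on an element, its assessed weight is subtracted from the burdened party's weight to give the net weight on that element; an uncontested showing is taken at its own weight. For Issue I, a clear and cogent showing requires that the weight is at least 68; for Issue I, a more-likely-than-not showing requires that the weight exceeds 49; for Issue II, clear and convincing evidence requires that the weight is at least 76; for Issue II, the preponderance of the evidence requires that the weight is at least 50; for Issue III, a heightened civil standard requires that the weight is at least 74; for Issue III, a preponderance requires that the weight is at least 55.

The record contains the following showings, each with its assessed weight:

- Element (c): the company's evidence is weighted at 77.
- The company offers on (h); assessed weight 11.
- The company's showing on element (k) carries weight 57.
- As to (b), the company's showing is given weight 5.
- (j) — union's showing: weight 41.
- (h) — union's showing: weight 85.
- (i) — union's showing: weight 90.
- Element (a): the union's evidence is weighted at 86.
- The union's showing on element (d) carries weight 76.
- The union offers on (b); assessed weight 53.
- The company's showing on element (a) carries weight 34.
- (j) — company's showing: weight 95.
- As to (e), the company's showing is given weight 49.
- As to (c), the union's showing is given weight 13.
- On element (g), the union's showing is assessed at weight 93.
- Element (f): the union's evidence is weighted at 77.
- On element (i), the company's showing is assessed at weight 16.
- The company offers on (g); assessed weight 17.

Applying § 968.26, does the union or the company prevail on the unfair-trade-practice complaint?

— Issue I —
Stage I.1 (union, a more-likely-than-not showing, weight exceeds 49): (a) net 86−34=52 > 49 — meets; (b) net 53−5=48 ≤ 49 — fails.
  Stage I.1 not carried; the union fails its burden.
So the company prevails on this issue.
— Issue II —
At Stage II.1 the union must meet clear and convincing evidence (weight is at least 76): on (d) the weight is 76, ≥ 76, so (d) meets the standard.
  The union carries Stage II.1; the company now bears the burden.
At Stage II.2 the company must meet the preponderance of the evidence (weight is at least 50): on (e) the weight is 49, which does not reach 50, so (e) does not meet the standard.
  The company does not carry Stage II.2.
The analysis ends at Stage II.2; the union prevails on this issue.
— Issue III —
At Stage III.1 the union must meet a heightened civil standard (weight is at least 74): on (f) the weight is 77, ≥ 74, so (f) meets the standard; on (g) the weight is 93 less the opposing 17 gives net 76, which does reach 74, so (g) meets the standard.
  All elements met. The union retains the burden for Stage III.2.
At Stage III.2 the union must meet a heightened civil standard (weight is at least 74): on (h) the weight is 85 less the opposing 11 gives net 74, which does reach 74, so (h) meets the standard; on (i) the weight is 90 less the opposing 16 gives net 74, which does reach 74, so (i) meets the standard.
  Stage III.2 is satisfied; the onus moves to the company.
At Stage III.3 the company must meet a preponderance (weight is at least 55): on (j) the weight is 95 less the opposing 41 gives net 54, which does not reach 55, so (j) does not meet the standard; on (k) the weight is 57, ≥ 55, so (k) meets the standard.
  The company does not carry Stage III.3.
So the union prevails on this issue.
Per-issue: Issue I → company; Issue II → union; Issue III → union. The union must prevail on a majority of issues; overall, the union prevails.

union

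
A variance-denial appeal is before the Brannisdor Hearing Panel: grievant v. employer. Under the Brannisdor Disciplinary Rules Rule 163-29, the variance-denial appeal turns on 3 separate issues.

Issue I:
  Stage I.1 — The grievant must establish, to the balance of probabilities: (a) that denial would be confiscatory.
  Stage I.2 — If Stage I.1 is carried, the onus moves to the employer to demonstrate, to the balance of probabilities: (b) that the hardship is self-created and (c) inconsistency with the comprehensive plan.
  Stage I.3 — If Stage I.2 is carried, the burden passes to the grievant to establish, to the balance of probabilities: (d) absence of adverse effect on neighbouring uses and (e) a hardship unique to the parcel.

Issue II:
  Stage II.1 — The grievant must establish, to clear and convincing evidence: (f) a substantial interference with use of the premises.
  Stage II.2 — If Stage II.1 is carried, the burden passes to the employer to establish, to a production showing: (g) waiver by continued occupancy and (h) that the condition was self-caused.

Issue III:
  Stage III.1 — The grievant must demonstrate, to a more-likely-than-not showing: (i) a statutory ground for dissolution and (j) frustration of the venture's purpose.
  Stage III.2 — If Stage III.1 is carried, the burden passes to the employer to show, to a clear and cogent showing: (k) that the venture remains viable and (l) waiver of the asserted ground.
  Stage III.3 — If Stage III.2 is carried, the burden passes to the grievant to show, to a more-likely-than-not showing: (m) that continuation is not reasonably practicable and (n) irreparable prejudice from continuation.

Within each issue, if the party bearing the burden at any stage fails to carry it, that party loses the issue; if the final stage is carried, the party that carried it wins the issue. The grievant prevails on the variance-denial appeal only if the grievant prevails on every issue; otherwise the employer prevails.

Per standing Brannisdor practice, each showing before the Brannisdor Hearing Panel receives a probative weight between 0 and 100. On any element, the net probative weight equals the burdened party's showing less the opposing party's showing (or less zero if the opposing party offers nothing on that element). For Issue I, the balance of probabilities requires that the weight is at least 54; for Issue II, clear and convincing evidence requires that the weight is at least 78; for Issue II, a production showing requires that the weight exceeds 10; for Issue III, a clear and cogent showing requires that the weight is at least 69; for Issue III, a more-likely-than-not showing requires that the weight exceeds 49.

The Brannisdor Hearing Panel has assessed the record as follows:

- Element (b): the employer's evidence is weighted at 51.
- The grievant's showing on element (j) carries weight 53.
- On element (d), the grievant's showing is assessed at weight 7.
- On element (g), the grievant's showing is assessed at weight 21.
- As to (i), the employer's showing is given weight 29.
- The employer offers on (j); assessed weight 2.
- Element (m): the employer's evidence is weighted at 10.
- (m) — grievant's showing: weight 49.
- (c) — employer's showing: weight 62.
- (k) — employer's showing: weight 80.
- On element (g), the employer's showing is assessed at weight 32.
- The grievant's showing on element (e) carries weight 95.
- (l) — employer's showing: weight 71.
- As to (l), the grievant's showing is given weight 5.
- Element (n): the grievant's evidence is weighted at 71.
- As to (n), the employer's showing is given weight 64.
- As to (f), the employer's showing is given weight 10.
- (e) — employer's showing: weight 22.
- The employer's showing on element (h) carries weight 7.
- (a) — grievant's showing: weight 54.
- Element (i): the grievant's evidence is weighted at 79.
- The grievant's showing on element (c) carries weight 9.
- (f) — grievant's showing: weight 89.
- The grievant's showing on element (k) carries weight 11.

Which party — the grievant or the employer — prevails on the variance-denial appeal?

grievant

— Issue I —
Stage I.1 — burden on grievant; standard: the balance of probabilities (weight is at least 54).
    (a): 54 ≥ 54 [met]
  Stage I.1 carried; the burden shifts to the employer.
Stage I.2 — burden on employer; standard: the balance of probabilities (weight is at least 54).
    (b): 51 < 54 [not met]
    (c): 62 − 9 = 53 < 54 [not met]
  Not every element is met, so the employer fails to carry Stage I.2.
The analysis ends at Stage I.2; the grievant prevails on this issue.
— Issue II —
Stage II.1 — burden on grievant; standard: clear and convincing evidence (weight is at least 78).
    (f): 89 − 10 = 79 ≥ 78 [met]
  Stage II.1 carried; the burden shifts to the employer.
Stage II.2 — burden on employer; standard: a production showing (weight exceeds 10).
    (g): 32 − 21 = 11 > 10 [met]
    (h): 7 ≤ 10 [not met]
  The employer does not carry Stage II.2.
The grievant prevails on this issue.
— Issue III —
At Stage III.1 the grievant must meet a more-likely-than-not showing (weight exceeds 49): on (i) the weight is 79 less the opposing 29 gives net 50, which does exceed 49, so (i) meets the standard; on (j) the weight is 53 less the opposing 2 gives net 51, > 49, so (j) meets the standard.
  Stage III.1 is satisfied; the onus moves to the employer.
At Stage III.2 the employer must meet a clear and cogent showing (weight is at least 69): on (k) the weight is 80 less the opposing 11 gives net 69, which does reach 69, so (k) meets the standard; on (l) the weight is 71 less the opposing 5 gives net 66, < 69, so (l) does not meet the standard.
  Not every element is met, so the employer fails to carry Stage III.2.
The grievant prevails on this issue.
Per-issue: Issue I → grievant; Issue II → grievant; Issue III → grievant. The grievant must prevail on every issue; overall, the grievant prevails.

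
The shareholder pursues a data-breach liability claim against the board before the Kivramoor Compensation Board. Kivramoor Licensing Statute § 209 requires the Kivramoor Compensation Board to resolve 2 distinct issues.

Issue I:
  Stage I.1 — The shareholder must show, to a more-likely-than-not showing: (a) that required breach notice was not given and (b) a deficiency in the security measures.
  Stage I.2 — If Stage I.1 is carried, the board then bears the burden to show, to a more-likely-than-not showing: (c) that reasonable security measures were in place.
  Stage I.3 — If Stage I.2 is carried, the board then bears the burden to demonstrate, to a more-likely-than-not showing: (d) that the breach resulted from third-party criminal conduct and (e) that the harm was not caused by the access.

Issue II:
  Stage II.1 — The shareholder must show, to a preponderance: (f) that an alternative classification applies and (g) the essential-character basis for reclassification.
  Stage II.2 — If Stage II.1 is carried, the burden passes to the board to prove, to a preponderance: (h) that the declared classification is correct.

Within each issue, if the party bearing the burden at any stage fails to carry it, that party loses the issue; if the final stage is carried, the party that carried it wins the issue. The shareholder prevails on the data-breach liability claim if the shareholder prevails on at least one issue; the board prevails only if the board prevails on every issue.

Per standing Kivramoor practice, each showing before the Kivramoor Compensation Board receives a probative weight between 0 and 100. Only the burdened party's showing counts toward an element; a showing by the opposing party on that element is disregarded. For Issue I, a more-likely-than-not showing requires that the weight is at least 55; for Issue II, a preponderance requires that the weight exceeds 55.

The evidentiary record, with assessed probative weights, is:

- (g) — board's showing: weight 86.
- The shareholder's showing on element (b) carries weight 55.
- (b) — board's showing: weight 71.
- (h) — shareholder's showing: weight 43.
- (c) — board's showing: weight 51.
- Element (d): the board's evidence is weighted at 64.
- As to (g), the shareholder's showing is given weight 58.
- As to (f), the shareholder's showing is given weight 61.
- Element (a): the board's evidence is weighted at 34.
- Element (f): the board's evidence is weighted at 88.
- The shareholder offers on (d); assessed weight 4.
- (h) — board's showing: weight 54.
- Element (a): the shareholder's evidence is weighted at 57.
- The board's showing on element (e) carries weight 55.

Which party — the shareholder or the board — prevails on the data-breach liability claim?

— Issue I —
Stage I.1 — burden on shareholder; standard: a more-likely-than-not showing (weight is at least 55).
    (a): 57 (board's 34 disregarded) ≥ 55 [met]
    (b): 55 (board's 71 disregarded) ≥ 55 [met]
  Stage I.1 carried; the burden shifts to the board.
Stage I.2 — burden on board; standard: a more-likely-than-not showing (weight is at least 55).
    (c): 51 < 55 [not met]
  Not every element is met, so the board fails to carry Stage I.2.
So the shareholder prevails on this issue.
— Issue II —
At Stage II.1 the shareholder must meet a preponderance (weight exceeds 55): on (f) the weight is 61 (the board's 88 is given no effect), > 55, so (f) meets the standard; on (g) the weight is 58 (the board's 86 is given no effect), which does exceed 55, so (g) meets the standard.
  Stage II.1 is satisfied; the onus moves to the board.
At Stage II.2 the board must meet a preponderance (weight exceeds 55): on (h) the weight is 54 (the shareholder's 43 is given no effect), which does not exceed 55, so (h) does not meet the standard.
  Stage II.2 not carried; the board fails its burden.
The analysis ends at Stage II.2; the shareholder prevails on this issue.
Per-issue: Issue I → shareholder; Issue II → shareholder. The shareholder must prevail on at least one issue; overall, the shareholder prevails.

shareholder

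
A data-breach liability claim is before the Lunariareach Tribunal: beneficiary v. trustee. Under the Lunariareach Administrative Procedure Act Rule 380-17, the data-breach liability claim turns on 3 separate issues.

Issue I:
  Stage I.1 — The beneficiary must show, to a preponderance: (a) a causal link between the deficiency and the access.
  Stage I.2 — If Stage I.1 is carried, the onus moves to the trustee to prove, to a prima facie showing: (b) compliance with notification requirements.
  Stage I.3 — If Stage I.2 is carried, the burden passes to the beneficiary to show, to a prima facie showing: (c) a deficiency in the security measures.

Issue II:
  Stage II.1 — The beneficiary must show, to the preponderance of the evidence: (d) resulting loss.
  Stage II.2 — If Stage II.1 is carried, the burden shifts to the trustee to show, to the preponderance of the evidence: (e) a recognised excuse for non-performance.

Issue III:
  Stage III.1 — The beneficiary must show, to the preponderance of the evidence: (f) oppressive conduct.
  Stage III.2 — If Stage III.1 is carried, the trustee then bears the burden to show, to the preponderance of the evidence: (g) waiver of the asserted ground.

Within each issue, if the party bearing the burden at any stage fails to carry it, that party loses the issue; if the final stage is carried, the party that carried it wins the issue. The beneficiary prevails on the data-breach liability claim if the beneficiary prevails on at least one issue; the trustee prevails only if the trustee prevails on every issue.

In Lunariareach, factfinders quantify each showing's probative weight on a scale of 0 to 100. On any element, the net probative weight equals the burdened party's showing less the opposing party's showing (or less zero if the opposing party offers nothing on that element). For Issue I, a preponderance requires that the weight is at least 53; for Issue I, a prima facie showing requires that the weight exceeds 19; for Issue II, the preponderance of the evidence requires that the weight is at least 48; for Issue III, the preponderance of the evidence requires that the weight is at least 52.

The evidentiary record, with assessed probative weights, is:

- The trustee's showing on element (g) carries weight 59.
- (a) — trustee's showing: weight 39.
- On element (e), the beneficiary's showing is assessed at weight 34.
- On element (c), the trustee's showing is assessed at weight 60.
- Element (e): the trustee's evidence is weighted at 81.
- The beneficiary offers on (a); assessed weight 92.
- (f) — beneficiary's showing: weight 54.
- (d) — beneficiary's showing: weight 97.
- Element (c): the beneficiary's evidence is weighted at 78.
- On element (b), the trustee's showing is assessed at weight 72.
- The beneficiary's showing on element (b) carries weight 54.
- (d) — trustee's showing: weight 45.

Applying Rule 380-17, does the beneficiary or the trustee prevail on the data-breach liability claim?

beneficiary

— Issue I —
Stage I.1 — burden on beneficiary; standard: a preponderance (weight is at least 53).
    (a): 92 − 39 = 53 ≥ 53 [met]
  All elements met. The burden passes to the trustee.
Stage I.2 — burden on trustee; standard: a prima facie showing (weight exceeds 19).
    (b): 72 − 54 = 18 ≤ 19 [not met]
  Not every element is met, so the trustee fails to carry Stage I.2.
The analysis ends at Stage I.2; the beneficiary prevails on this issue.
— Issue II —
Stage II.1 — burden on beneficiary; standard: the preponderance of the evidence (weight is at least 48).
    (d): 97 − 45 = 52 ≥ 48 [met]
  The beneficiary carries Stage II.1; the trustee now bears the burden.
Stage II.2 — burden on trustee; standard: the preponderance of the evidence (weight is at least 48).
    (e): 81 − 34 = 47 < 48 [not met]
  The trustee does not carry Stage II.2.
So the beneficiary prevails on this issue.
— Issue III —
At Stage III.1 the beneficiary must meet the preponderance of the evidence (weight is at least 52): on (f) the weight is 54, ≥ 52, so (f) meets the standard.
  All elements met. The burden passes to the trustee.
At Stage III.2 the trustee must meet the preponderance of the evidence (weight is at least 52): on (g) the weight is 59, which does reach 52, so (g) meets the standard.
  The trustee carries the last stage.
With every stage satisfied, the trustee prevails on this issue.
Per-issue: Issue I → beneficiary; Issue II → beneficiary; Issue III → trustee. The beneficiary must prevail on at least one issue; overall, the beneficiary prevails.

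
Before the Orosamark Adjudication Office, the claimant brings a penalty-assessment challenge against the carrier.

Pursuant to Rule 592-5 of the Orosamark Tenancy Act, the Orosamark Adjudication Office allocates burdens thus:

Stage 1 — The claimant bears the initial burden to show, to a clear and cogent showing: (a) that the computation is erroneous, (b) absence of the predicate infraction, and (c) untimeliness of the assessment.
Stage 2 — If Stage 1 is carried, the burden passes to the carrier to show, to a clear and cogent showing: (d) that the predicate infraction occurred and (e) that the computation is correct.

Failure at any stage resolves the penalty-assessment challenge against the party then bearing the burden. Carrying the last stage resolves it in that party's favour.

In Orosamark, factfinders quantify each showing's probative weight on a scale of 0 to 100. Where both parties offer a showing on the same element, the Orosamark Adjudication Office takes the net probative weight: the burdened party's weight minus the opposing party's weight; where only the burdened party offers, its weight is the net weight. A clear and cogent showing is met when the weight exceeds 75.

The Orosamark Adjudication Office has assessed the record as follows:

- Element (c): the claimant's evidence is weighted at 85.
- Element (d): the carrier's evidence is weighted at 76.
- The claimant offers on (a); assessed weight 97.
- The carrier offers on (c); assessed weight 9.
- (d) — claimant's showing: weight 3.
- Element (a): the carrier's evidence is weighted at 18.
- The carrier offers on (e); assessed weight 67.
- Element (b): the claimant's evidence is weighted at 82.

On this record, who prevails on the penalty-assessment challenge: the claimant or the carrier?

Stage 1 (claimant, a clear and cogent showing, weight exceeds 75): (a) net 97−18=79 > 75 — meets; (b) 82 > 75 — meets; (c) net 85−9=76 > 75 — meets.
  All elements met. The burden passes to the carrier.
Stage 2 (carrier, a clear and cogent showing, weight exceeds 75): (d) net 76−3=73 ≤ 75 — fails; (e) 67 ≤ 75 — fails.
  The carrier does not carry Stage 2.
So the claimant prevails.

claimant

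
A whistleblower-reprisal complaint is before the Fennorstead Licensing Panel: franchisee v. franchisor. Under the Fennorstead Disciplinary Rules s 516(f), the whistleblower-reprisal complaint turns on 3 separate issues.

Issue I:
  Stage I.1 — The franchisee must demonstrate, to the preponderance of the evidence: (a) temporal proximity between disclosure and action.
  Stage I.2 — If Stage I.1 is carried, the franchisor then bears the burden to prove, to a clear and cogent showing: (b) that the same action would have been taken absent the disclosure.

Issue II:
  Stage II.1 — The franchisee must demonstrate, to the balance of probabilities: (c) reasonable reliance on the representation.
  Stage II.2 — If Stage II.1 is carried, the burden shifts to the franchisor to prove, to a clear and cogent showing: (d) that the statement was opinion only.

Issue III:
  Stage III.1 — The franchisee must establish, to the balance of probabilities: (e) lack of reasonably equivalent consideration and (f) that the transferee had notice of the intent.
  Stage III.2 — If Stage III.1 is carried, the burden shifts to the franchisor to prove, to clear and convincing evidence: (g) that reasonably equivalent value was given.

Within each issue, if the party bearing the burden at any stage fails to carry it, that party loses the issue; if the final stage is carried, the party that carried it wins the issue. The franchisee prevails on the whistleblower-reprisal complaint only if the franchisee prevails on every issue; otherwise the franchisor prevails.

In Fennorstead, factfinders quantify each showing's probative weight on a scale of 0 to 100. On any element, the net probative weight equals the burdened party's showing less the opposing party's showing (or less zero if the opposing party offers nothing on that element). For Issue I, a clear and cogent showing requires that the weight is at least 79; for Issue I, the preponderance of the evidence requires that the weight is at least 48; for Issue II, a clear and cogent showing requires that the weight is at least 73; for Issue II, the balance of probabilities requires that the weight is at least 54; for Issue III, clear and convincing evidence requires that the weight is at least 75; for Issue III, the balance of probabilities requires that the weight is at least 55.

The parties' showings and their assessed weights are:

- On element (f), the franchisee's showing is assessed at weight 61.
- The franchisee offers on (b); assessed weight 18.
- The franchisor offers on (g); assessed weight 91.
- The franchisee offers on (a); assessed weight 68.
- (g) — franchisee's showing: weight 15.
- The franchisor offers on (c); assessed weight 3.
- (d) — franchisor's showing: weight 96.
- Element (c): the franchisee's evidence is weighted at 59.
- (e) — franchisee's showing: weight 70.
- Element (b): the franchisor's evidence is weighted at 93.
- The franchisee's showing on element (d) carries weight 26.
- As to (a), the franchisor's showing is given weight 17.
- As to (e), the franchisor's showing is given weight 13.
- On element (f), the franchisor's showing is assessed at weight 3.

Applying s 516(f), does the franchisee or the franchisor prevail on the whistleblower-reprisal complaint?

— Issue I —
At Stage I.1 the franchisee must meet the preponderance of the evidence (weight is at least 48): on (a) the weight is 68 less the opposing 17 gives net 51, which does reach 48, so (a) meets the standard.
  Stage I.1 is satisfied; the onus moves to the franchisor.
At Stage I.2 the franchisor must meet a clear and cogent showing (weight is at least 79): on (b) the weight is 93 less the opposing 18 gives net 75, which does not reach 79, so (b) does not meet the standard.
  Not every element is met, so the franchisor fails to carry Stage I.2.
The franchisee prevails on this issue.
— Issue II —
Stage II.1 (franchisee, the balance of probabilities, weight is at least 54): (c) net 59−3=56 ≥ 54 — meets.
  Stage II.1 is satisfied; the onus moves to the franchisor.
Stage II.2 (franchisor, a clear and cogent showing, weight is at least 73): (d) net 96−26=70 < 73 — fails.
  Not every element is met, so the franchisor fails to carry Stage II.2.
So the franchisee prevails on this issue.
— Issue III —
At Stage III.1 the franchisee must meet the balance of probabilities (weight is at least 55): on (e) the weight is 70 less the opposing 13 gives net 57, which does reach 55, so (e) meets the standard; on (f) the weight is 61 less the opposing 3 gives net 58, ≥ 55, so (f) meets the standard.
  Stage III.1 is satisfied; the onus moves to the franchisor.
At Stage III.2 the franchisor must meet clear and convincing evidence (weight is at least 75): on (g) the weight is 91 less the opposing 15 gives net 76, which does reach 75, so (g) meets the standard.
  All elements met at the final stage.
Every stage carried; the franchisor prevails on this issue.
Per-issue: Issue I → franchisee; Issue II → franchisee; Issue III → franchisor. The franchisee must prevail on every issue; overall, the franchisor prevails.

franchisor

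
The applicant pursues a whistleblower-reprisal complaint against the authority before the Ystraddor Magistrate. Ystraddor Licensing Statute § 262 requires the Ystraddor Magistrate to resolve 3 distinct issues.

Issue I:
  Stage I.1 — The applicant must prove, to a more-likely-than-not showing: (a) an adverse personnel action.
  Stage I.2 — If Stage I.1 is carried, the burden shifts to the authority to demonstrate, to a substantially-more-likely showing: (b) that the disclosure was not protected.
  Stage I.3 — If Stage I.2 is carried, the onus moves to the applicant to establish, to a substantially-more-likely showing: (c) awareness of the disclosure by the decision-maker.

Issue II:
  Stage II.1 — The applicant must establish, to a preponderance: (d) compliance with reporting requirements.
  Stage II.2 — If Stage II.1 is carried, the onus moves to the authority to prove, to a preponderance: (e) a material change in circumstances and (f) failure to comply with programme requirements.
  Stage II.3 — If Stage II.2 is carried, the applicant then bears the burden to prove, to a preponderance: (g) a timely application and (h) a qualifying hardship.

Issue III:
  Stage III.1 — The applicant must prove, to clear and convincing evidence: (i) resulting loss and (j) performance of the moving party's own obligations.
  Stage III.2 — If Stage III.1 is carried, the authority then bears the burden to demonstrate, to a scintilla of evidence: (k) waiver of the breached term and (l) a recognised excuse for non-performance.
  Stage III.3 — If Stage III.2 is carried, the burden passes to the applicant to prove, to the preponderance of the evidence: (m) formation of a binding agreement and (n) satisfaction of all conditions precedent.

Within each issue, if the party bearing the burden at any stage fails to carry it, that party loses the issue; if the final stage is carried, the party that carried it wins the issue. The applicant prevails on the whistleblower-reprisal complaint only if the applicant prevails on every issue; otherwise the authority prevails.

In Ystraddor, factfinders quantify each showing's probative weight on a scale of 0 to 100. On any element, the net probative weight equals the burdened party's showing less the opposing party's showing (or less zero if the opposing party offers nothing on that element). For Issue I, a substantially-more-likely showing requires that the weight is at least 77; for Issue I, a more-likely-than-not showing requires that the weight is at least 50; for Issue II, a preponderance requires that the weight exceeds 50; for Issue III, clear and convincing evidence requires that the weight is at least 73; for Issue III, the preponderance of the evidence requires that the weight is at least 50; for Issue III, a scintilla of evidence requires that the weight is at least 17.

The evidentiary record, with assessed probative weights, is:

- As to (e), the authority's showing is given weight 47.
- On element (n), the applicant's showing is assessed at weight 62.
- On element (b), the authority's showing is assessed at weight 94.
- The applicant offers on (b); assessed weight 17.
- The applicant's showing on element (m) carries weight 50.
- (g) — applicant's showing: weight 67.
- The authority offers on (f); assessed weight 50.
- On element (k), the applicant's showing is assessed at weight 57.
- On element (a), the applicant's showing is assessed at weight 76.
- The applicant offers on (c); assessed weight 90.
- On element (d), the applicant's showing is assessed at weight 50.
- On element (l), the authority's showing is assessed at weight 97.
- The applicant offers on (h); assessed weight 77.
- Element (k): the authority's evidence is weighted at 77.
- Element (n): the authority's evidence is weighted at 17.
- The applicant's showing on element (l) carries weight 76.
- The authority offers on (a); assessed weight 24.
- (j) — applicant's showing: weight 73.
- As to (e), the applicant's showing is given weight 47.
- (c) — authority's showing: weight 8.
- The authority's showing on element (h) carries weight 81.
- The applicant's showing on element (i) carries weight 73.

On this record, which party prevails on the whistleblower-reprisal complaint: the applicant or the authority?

— Issue I —
Stage I.1 (applicant, a more-likely-than-not showing, weight is at least 50): (a) net 76−24=52 ≥ 50 — meets.
  The applicant carries Stage I.1; the authority now bears the burden.
Stage I.2 (authority, a substantially-more-likely showing, weight is at least 77): (b) net 94−17=77 ≥ 77 — meets.
  Stage I.2 is satisfied; the onus moves to the applicant.
Stage I.3 (applicant, a substantially-more-likely showing, weight is at least 77): (c) net 90−8=82 ≥ 77 — meets.
  The applicant carries the last stage.
All stages carried — the applicant prevails on this issue.
— Issue II —
At Stage II.1 the applicant must meet a preponderance (weight exceeds 50): on (d) the weight is 50, ≤ 50, so (d) does not meet the standard.
  Stage II.1 not carried; the applicant fails its burden.
The authority prevails on this issue.
— Issue III —
At Stage III.1 the applicant must meet clear and convincing evidence (weight is at least 73): on (i) the weight is 73, ≥ 73, so (i) meets the standard; on (j) the weight is 73, which does reach 73, so (j) meets the standard.
  All elements met. The burden passes to the authority.
At Stage III.2 the authority must meet a scintilla of evidence (weight is at least 17): on (k) the weight is 77 less the opposing 57 gives net 20, which does reach 17, so (k) meets the standard; on (l) the weight is 97 less the opposing 76 gives net 21, ≥ 17, so (l) meets the standard.
  Stage III.2 is satisfied; the onus moves to the applicant.
At Stage III.3 the applicant must meet the preponderance of the evidence (weight is at least 50): on (m) the weight is 50, ≥ 50, so (m) meets the standard; on (n) the weight is 62 less the opposing 17 gives net 45, < 50, so (n) does not meet the standard.
  The applicant does not carry Stage III.3.
The authority prevails on this issue.
Per-issue: Issue I → applicant; Issue II → authority; Issue III → authority. The applicant must prevail on every issue; overall, the authority prevails.

authority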